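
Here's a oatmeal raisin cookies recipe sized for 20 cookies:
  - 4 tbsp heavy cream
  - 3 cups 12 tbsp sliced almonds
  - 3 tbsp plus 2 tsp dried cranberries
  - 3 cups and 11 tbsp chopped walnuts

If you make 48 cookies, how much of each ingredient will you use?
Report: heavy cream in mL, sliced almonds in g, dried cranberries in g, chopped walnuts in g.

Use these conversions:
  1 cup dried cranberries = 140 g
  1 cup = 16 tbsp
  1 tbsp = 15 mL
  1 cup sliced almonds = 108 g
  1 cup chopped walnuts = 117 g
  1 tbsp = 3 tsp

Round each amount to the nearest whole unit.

Scaling factor: 48/20 = 12/5 = 2.4.
heavy cream: 4 tbsp × 12/5 × 15 mL/tbsp = 144 mL
sliced almonds: (3 cup + 12 tbsp = 3.75 cup) × 12/5 × 108 g/cup = 972 g
dried cranberries: (3 tbsp + 2 tsp = 11/3 tbsp) × 12/5 ÷ 16 tbsp/cup × 140 g/cup = 77 g
chopped walnuts: (3 cup + 11 tbsp = 3.6875 cup) × 12/5 × 117 g/cup ≈ 1035 g

heavy cream: 144 mL; sliced almonds: 972 g; dried cranberries: 77 g; chopped walnuts: 1035 g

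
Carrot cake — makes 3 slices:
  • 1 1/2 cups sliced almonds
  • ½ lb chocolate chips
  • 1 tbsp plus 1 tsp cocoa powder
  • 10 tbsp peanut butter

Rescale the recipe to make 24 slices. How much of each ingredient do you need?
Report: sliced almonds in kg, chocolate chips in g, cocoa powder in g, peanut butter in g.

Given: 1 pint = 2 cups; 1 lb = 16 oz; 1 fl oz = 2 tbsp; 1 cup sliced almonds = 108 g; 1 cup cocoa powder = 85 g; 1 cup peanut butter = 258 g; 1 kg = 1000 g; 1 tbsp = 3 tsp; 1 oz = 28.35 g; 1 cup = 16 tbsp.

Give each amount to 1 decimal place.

sliced almonds: 1.3 kg; chocolate chips: 1814.4 g; cocoa powder: 56.7 g; peanut butter: 1290.0 g

Scaling factor: 24/3 = 8.
sliced almonds: 1.5 cup × 8 × 108 g/cup ÷ 1000 g/kg ≈ 1.3 kg
chocolate chips: 0.5 lb × 8 × 16 oz/lb × 28.35 g/oz = 1814.4 g
cocoa powder: (1 tbsp + 1 tsp = 4/3 tbsp) × 8 ÷ 16 tbsp/cup × 85 g/cup ≈ 56.7 g
peanut butter: 10 tbsp × 8 ÷ 16 tbsp/cup × 258 g/cup = 1290.0 g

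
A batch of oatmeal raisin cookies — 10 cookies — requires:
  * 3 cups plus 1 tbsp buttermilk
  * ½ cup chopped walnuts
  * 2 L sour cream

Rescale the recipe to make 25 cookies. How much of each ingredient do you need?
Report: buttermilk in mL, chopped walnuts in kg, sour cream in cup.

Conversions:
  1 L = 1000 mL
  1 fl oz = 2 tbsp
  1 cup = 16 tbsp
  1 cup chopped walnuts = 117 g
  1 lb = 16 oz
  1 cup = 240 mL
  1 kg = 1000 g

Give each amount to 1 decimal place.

buttermilk: 1837.5 mL; chopped walnuts: 0.1 kg; sour cream: 20.8 cup

Scaling factor: 25/10 = 5/2 = 2.5.
buttermilk: (3 cup + 1 tbsp = 3.0625 cup) × 5/2 × 240 mL/cup = 1837.5 mL
chopped walnuts: 0.5 cup × 5/2 × 117 g/cup ÷ 1000 g/kg ≈ 0.1 kg
sour cream: 2 L × 5/2 × 1000 mL/L ÷ 240 mL/cup ≈ 20.8 cup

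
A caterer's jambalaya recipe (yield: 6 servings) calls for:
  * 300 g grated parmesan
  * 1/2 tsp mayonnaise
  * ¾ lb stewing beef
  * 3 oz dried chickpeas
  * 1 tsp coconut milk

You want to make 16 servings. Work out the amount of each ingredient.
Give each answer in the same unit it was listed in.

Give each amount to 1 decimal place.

grated parmesan: 800.0 g; mayonnaise: 1.3 tsp; stewing beef: 2.0 lb; dried chickpeas: 8.0 oz; coconut milk: 2.7 tsp

Scaling factor: 16/6 = 8/3.
grated parmesan: 300 g × 8/3 = 800.0 g
mayonnaise: 0.5 tsp × 8/3 ≈ 1.3 tsp
stewing beef: 0.75 lb × 8/3 = 2.0 lb
dried chickpeas: 3 oz × 8/3 = 8.0 oz
coconut milk: 1 tsp × 8/3 ≈ 2.7 tsp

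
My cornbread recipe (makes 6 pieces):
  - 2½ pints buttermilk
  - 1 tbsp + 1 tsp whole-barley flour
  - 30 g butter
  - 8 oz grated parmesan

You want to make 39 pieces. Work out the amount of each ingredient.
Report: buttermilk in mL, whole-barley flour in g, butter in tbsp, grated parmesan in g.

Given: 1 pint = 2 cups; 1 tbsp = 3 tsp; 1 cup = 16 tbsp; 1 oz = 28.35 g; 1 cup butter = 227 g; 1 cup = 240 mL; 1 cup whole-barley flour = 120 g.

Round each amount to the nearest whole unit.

Scaling factor: 39/6 = 13/2 = 6.5.
buttermilk: 2.5 pint × 13/2 × 2 cup/pint × 240 mL/cup = 7800 mL
whole-barley flour: (1 tbsp + 1 tsp = 4/3 tbsp) × 13/2 ÷ 16 tbsp/cup × 120 g/cup = 65 g
butter: 30 g × 13/2 ÷ 227 g/cup × 16 tbsp/cup ≈ 14 tbsp
grated parmesan: 8 oz × 13/2 × 28.35 g/oz ≈ 1474 g

buttermilk: 7800 mL; whole-barley flour: 65 g; butter: 14 tbsp; grated parmesan: 1474 g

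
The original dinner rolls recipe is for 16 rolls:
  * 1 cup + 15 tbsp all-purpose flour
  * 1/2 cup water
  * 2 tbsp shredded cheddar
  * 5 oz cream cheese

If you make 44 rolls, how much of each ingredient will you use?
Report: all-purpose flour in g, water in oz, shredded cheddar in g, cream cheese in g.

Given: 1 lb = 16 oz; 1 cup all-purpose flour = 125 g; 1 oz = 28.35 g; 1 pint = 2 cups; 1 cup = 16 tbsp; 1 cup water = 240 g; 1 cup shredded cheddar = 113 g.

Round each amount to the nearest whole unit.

all-purpose flour: 666 g; water: 12 oz; shredded cheddar: 39 g; cream cheese: 390 g

Scaling factor: 44/16 = 11/4 = 2.75.
all-purpose flour: (1 cup + 15 tbsp = 1.9375 cup) × 11/4 × 125 g/cup ≈ 666 g
water: 0.5 cup × 11/4 × 240 g/cup ÷ 28.35 g/oz ≈ 12 oz
shredded cheddar: 2 tbsp × 11/4 ÷ 16 tbsp/cup × 113 g/cup ≈ 39 g
cream cheese: 5 oz × 11/4 × 28.35 g/oz ≈ 390 g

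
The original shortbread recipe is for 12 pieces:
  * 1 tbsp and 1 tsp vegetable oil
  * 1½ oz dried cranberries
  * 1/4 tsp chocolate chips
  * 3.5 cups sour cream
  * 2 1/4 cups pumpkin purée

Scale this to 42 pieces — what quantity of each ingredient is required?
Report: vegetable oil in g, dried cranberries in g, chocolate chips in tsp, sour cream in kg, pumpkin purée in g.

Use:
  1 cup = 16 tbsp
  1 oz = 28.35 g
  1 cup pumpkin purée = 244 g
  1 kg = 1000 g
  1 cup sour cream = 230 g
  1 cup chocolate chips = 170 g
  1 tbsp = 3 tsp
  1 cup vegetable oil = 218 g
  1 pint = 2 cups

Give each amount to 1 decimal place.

vegetable oil: 63.6 g; dried cranberries: 148.8 g; chocolate chips: 0.9 tsp; sour cream: 2.8 kg; pumpkin purée: 1921.5 g

Scaling factor: 42/12 = 7/2 = 3.5.
vegetable oil: (1 tbsp + 1 tsp = 4/3 tbsp) × 7/2 ÷ 16 tbsp/cup × 218 g/cup ≈ 63.6 g
dried cranberries: 1.5 oz × 7/2 × 28.35 g/oz ≈ 148.8 g
chocolate chips: 0.25 tsp × 7/2 ≈ 0.9 tsp
sour cream: 3.5 cup × 7/2 × 230 g/cup ÷ 1000 g/kg ≈ 2.8 kg
pumpkin purée: 2.25 cup × 7/2 × 244 g/cup = 1921.5 g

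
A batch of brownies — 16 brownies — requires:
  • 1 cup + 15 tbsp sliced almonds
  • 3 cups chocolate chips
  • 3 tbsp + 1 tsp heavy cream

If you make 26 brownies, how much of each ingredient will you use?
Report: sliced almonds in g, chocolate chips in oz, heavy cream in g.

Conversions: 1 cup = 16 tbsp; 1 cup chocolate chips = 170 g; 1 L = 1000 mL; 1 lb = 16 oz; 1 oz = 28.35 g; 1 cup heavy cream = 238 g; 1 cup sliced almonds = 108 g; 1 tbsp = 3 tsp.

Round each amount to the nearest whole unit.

sliced almonds: 340 g; chocolate chips: 29 oz; heavy cream: 81 g

Scaling factor: 26/16 = 13/8 = 1.625.
sliced almonds: (1 cup + 15 tbsp = 1.9375 cup) × 13/8 × 108 g/cup ≈ 340 g
chocolate chips: 3 cup × 13/8 × 170 g/cup ÷ 28.35 g/oz ≈ 29 oz
heavy cream: (3 tbsp + 1 tsp = 10/3 tbsp) × 13/8 ÷ 16 tbsp/cup × 238 g/cup ≈ 81 g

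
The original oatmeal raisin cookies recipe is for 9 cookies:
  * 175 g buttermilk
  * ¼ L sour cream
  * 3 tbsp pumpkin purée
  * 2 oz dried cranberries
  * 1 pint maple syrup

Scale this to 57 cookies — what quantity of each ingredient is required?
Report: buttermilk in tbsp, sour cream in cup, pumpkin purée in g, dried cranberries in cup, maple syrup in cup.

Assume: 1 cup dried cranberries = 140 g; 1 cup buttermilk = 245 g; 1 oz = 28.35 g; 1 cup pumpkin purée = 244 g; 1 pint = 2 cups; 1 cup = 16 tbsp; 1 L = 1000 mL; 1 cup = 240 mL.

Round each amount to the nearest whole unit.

Scaling factor: 57/9 = 19/3.
buttermilk: 175 g × 19/3 ÷ 245 g/cup × 16 tbsp/cup ≈ 72 tbsp
sour cream: 0.25 L × 19/3 × 1000 mL/L ÷ 240 mL/cup ≈ 7 cup
pumpkin purée: 3 tbsp × 19/3 ÷ 16 tbsp/cup × 244 g/cup ≈ 290 g
dried cranberries: 2 oz × 19/3 × 28.35 g/oz ÷ 140 g/cup ≈ 3 cup
maple syrup: 1 pint × 19/3 × 2 cup/pint ≈ 13 cup

buttermilk: 72 tbsp; sour cream: 7 cup; pumpkin purée: 290 g; dried cranberries: 3 cup; maple syrup: 13 cup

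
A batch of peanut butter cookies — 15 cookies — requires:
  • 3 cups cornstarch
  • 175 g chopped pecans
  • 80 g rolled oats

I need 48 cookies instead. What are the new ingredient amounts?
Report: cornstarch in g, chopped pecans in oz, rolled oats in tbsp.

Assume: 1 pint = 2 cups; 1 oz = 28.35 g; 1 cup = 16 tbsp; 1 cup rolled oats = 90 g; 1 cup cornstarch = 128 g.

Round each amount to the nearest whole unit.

Scaling factor: 48/15 = 16/5 = 3.2.
cornstarch: 3 cup × 16/5 × 128 g/cup ≈ 1229 g
chopped pecans: 175 g × 16/5 ÷ 28.35 g/oz ≈ 20 oz
rolled oats: 80 g × 16/5 ÷ 90 g/cup × 16 tbsp/cup ≈ 46 tbsp

cornstarch: 1229 g; chopped pecans: 20 oz; rolled oats: 46 tbsp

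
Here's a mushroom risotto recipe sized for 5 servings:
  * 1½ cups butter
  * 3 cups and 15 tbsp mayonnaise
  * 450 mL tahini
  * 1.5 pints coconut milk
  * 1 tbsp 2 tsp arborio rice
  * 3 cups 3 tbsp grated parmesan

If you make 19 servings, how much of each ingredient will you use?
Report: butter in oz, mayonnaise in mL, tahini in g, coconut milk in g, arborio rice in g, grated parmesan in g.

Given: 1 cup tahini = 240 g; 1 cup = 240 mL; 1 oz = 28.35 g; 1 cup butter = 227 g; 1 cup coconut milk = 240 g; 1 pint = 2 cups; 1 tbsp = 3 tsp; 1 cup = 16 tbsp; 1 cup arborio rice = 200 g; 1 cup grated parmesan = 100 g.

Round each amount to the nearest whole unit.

Scaling factor: 19/5 = 3.8.
butter: 1.5 cup × 19/5 × 227 g/cup ÷ 28.35 g/oz ≈ 46 oz
mayonnaise: (3 cup + 15 tbsp = 3.9375 cup) × 19/5 × 240 mL/cup = 3591 mL
tahini: 450 mL × 19/5 ÷ 240 mL/cup × 240 g/cup = 1710 g
coconut milk: 1.5 pint × 19/5 × 2 cup/pint × 240 g/cup = 2736 g
arborio rice: (1 tbsp + 2 tsp = 5/3 tbsp) × 19/5 ÷ 16 tbsp/cup × 200 g/cup ≈ 79 g
grated parmesan: (3 cup + 3 tbsp = 3.1875 cup) × 19/5 × 100 g/cup ≈ 1211 g

butter: 46 oz; mayonnaise: 3591 mL; tahini: 1710 g; coconut milk: 2736 g; arborio rice: 79 g; grated parmesan: 1211 g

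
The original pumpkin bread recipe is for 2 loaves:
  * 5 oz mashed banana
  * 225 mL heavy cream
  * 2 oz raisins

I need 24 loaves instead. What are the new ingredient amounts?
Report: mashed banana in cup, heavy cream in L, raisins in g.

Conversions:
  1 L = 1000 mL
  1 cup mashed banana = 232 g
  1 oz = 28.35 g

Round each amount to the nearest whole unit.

mashed banana: 7 cup; heavy cream: 3 L; raisins: 680 g

Scaling factor: 24/2 = 12.
mashed banana: 5 oz × 12 × 28.35 g/oz ÷ 232 g/cup ≈ 7 cup
heavy cream: 225 mL × 12 ÷ 1000 mL/L ≈ 3 L
raisins: 2 oz × 12 × 28.35 g/oz ≈ 680 g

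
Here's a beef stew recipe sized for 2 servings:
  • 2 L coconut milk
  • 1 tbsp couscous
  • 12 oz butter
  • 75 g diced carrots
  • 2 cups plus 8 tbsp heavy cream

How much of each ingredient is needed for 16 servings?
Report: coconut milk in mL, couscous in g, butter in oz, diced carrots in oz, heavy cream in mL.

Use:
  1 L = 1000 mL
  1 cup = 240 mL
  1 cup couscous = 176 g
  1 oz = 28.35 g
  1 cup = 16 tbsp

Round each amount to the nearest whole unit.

coconut milk: 16000 mL; couscous: 88 g; butter: 96 oz; diced carrots: 21 oz; heavy cream: 4800 mL

Scaling factor: 16/2 = 8.
coconut milk: 2 L × 8 × 1000 mL/L = 16000 mL
couscous: 1 tbsp × 8 ÷ 16 tbsp/cup × 176 g/cup = 88 g
butter: 12 oz × 8 = 96 oz
diced carrots: 75 g × 8 ÷ 28.35 g/oz ≈ 21 oz
heavy cream: (2 cup + 8 tbsp = 2.5 cup) × 8 × 240 mL/cup = 4800 mL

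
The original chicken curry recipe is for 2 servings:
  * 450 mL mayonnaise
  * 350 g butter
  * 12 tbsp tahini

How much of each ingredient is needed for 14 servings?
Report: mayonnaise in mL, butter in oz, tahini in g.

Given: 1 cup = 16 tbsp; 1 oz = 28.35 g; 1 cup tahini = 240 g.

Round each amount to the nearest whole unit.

Scaling factor: 14/2 = 7.
mayonnaise: 450 mL × 7 = 3150 mL
butter: 350 g × 7 ÷ 28.35 g/oz ≈ 86 oz
tahini: 12 tbsp × 7 ÷ 16 tbsp/cup × 240 g/cup = 1260 g

mayonnaise: 3150 mL; butter: 86 oz; tahini: 1260 g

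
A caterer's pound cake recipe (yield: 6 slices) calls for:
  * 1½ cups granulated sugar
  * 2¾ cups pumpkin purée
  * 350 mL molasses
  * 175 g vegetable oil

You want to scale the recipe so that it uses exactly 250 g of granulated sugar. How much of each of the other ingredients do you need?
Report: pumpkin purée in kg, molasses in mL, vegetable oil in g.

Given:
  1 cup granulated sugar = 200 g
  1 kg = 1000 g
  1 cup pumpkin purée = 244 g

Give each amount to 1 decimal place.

pumpkin purée: 0.6 kg; molasses: 291.7 mL; vegetable oil: 145.8 g

The original recipe has 300 g of granulated sugar, so the scaling factor is 250 ÷ 300 = 5/6.
pumpkin purée: 2.75 cup × 5/6 × 244 g/cup ÷ 1000 g/kg ≈ 0.6 kg
molasses: 350 mL × 5/6 ≈ 291.7 mL
vegetable oil: 175 g × 5/6 ≈ 145.8 g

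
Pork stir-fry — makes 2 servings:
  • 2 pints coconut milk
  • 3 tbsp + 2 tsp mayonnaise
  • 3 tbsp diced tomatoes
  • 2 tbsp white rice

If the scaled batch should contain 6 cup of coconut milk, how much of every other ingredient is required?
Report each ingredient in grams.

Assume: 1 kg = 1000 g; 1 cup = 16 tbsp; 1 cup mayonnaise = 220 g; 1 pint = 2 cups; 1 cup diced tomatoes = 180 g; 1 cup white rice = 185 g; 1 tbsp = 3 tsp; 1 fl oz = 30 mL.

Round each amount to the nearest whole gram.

mayonnaise: 76 g; diced tomatoes: 51 g; white rice: 35 g

The original recipe has 4 cup of coconut milk, so the scaling factor is 6 ÷ 4 = 3/2 = 1.5.
mayonnaise: (3 tbsp + 2 tsp = 11/3 tbsp) × 3/2 ÷ 16 tbsp/cup × 220 g/cup ≈ 76 g
diced tomatoes: 3 tbsp × 3/2 ÷ 16 tbsp/cup × 180 g/cup ≈ 51 g
white rice: 2 tbsp × 3/2 ÷ 16 tbsp/cup × 185 g/cup ≈ 35 g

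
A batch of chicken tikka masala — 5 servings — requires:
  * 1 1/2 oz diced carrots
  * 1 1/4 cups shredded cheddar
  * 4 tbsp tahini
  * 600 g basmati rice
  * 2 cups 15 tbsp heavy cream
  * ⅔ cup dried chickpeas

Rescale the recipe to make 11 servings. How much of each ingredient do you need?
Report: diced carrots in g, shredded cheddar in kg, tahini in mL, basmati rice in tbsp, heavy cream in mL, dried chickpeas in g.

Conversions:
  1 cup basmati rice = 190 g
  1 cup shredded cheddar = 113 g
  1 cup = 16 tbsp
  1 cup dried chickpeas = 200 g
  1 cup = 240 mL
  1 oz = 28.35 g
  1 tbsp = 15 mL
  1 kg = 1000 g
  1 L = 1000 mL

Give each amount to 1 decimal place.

diced carrots: 93.6 g; shredded cheddar: 0.3 kg; tahini: 132.0 mL; basmati rice: 111.2 tbsp; heavy cream: 1551.0 mL; dried chickpeas: 293.3 g

Scaling factor: 11/5 = 2.2.
diced carrots: 1.5 oz × 11/5 × 28.35 g/oz ≈ 93.6 g
shredded cheddar: 1.25 cup × 11/5 × 113 g/cup ÷ 1000 g/kg ≈ 0.3 kg
tahini: 4 tbsp × 11/5 × 15 mL/tbsp = 132.0 mL
basmati rice: 600 g × 11/5 ÷ 190 g/cup × 16 tbsp/cup ≈ 111.2 tbsp
heavy cream: (2 cup + 15 tbsp = 2.9375 cup) × 11/5 × 240 mL/cup = 1551.0 mL
dried chickpeas: 2/3 cup × 11/5 × 200 g/cup ≈ 293.3 g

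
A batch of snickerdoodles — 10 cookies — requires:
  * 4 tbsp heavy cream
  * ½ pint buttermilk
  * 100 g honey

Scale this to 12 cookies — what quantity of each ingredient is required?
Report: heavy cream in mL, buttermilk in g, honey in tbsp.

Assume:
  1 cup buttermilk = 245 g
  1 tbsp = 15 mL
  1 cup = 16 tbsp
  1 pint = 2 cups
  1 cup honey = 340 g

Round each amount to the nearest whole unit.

Scaling factor: 12/10 = 6/5 = 1.2.
heavy cream: 4 tbsp × 6/5 × 15 mL/tbsp = 72 mL
buttermilk: 0.5 pint × 6/5 × 2 cup/pint × 245 g/cup = 294 g
honey: 100 g × 6/5 ÷ 340 g/cup × 16 tbsp/cup ≈ 6 tbsp

heavy cream: 72 mL; buttermilk: 294 g; honey: 6 tbsp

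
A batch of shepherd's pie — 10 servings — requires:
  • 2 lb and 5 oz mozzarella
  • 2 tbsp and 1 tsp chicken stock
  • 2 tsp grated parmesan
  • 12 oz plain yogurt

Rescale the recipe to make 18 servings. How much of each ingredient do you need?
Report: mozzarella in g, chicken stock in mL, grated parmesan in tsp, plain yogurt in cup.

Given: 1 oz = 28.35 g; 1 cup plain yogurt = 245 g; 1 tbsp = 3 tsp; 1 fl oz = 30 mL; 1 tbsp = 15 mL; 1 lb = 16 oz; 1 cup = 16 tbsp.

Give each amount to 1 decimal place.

Scaling factor: 18/10 = 9/5 = 1.8.
mozzarella: (2 lb + 5 oz = 2.3125 lb) × 9/5 × 16 oz/lb × 28.35 g/oz ≈ 1888.1 g
chicken stock: (2 tbsp + 1 tsp = 7/3 tbsp) × 9/5 × 15 mL/tbsp = 63.0 mL
grated parmesan: 2 tsp × 9/5 = 3.6 tsp
plain yogurt: 12 oz × 9/5 × 28.35 g/oz ÷ 245 g/cup ≈ 2.5 cup

mozzarella: 1888.1 g; chicken stock: 63.0 mL; grated parmesan: 3.6 tsp; plain yogurt: 2.5 cup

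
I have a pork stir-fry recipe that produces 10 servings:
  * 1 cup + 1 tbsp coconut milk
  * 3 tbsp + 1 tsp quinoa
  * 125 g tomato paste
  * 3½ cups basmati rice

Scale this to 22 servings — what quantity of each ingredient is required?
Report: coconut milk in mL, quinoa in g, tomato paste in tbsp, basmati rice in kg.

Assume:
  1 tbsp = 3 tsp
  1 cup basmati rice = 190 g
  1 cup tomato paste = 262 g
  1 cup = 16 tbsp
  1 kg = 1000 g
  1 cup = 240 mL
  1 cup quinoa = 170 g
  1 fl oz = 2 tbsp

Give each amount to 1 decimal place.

Scaling factor: 22/10 = 11/5 = 2.2.
coconut milk: (1 cup + 1 tbsp = 1.0625 cup) × 11/5 × 240 mL/cup = 561.0 mL
quinoa: (3 tbsp + 1 tsp = 10/3 tbsp) × 11/5 ÷ 16 tbsp/cup × 170 g/cup ≈ 77.9 g
tomato paste: 125 g × 11/5 ÷ 262 g/cup × 16 tbsp/cup ≈ 16.8 tbsp
basmati rice: 3.5 cup × 11/5 × 190 g/cup ÷ 1000 g/kg ≈ 1.5 kg

coconut milk: 561.0 mL; quinoa: 77.9 g; tomato paste: 16.8 tbsp; basmati rice: 1.5 kg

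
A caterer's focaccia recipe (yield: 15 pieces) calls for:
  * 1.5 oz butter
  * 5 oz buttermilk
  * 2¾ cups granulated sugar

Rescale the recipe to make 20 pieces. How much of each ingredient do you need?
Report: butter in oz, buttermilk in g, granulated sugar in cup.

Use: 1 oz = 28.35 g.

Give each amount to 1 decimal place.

Scaling factor: 20/15 = 4/3.
butter: 1.5 oz × 4/3 = 2.0 oz
buttermilk: 5 oz × 4/3 × 28.35 g/oz = 189.0 g
granulated sugar: 2.75 cup × 4/3 ≈ 3.7 cup

butter: 2.0 oz; buttermilk: 189.0 g; granulated sugar: 3.7 cup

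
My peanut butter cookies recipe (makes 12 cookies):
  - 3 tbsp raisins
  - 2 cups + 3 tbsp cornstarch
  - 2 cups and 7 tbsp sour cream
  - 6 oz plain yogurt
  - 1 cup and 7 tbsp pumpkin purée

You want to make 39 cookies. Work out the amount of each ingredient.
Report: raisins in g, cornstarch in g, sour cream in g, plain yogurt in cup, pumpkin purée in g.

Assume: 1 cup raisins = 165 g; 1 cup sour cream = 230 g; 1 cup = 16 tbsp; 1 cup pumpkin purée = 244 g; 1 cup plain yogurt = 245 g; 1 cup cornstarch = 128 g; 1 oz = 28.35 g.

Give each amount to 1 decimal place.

Scaling factor: 39/12 = 13/4 = 3.25.
raisins: 3 tbsp × 13/4 ÷ 16 tbsp/cup × 165 g/cup ≈ 100.5 g
cornstarch: (2 cup + 3 tbsp = 2.1875 cup) × 13/4 × 128 g/cup = 910.0 g
sour cream: (2 cup + 7 tbsp = 2.4375 cup) × 13/4 × 230 g/cup ≈ 1822.0 g
plain yogurt: 6 oz × 13/4 × 28.35 g/oz ÷ 245 g/cup ≈ 2.3 cup
pumpkin purée: (1 cup + 7 tbsp = 1.4375 cup) × 13/4 × 244 g/cup ≈ 1139.9 g

raisins: 100.5 g; cornstarch: 910.0 g; sour cream: 1822.0 g; plain yogurt: 2.3 cup; pumpkin purée: 1139.9 g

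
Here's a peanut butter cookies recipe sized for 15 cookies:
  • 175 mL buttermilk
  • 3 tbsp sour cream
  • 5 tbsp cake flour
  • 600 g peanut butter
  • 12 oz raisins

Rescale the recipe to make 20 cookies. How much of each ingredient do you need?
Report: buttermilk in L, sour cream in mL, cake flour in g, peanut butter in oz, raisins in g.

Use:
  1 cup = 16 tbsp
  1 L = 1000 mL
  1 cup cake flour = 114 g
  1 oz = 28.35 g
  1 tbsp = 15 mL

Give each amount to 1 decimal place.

buttermilk: 0.2 L; sour cream: 60.0 mL; cake flour: 47.5 g; peanut butter: 28.2 oz; raisins: 453.6 g

Scaling factor: 20/15 = 4/3.
buttermilk: 175 mL × 4/3 ÷ 1000 mL/L ≈ 0.2 L
sour cream: 3 tbsp × 4/3 × 15 mL/tbsp = 60.0 mL
cake flour: 5 tbsp × 4/3 ÷ 16 tbsp/cup × 114 g/cup = 47.5 g
peanut butter: 600 g × 4/3 ÷ 28.35 g/oz ≈ 28.2 oz
raisins: 12 oz × 4/3 × 28.35 g/oz = 453.6 g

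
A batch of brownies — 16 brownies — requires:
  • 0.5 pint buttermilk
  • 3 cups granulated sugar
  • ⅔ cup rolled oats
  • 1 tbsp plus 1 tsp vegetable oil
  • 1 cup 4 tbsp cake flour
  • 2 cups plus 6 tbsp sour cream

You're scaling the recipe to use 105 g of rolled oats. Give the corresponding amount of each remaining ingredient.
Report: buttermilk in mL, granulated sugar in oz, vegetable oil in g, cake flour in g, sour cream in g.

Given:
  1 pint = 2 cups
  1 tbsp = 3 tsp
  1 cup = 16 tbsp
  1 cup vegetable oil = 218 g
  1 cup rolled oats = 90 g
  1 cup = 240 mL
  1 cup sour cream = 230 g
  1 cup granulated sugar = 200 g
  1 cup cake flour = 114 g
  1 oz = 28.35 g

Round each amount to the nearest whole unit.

buttermilk: 420 mL; granulated sugar: 37 oz; vegetable oil: 32 g; cake flour: 249 g; sour cream: 956 g

The original recipe has 60 g of rolled oats, so the scaling factor is 105 ÷ 60 = 7/4 = 1.75.
buttermilk: 0.5 pint × 7/4 × 2 cup/pint × 240 mL/cup = 420 mL
granulated sugar: 3 cup × 7/4 × 200 g/cup ÷ 28.35 g/oz ≈ 37 oz
vegetable oil: (1 tbsp + 1 tsp = 4/3 tbsp) × 7/4 ÷ 16 tbsp/cup × 218 g/cup ≈ 32 g
cake flour: (1 cup + 4 tbsp = 1.25 cup) × 7/4 × 114 g/cup ≈ 249 g
sour cream: (2 cup + 6 tbsp = 2.375 cup) × 7/4 × 230 g/cup ≈ 956 g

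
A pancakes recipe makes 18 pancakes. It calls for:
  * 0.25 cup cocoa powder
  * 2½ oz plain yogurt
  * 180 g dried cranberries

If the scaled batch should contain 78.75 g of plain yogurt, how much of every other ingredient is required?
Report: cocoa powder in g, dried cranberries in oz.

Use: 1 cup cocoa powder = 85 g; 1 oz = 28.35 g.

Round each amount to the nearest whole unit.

The original recipe has 70.875 g of plain yogurt, so the scaling factor is 78.75 ÷ 70.875 = 10/9.
cocoa powder: 0.25 cup × 10/9 × 85 g/cup ≈ 24 g
dried cranberries: 180 g × 10/9 ÷ 28.35 g/oz ≈ 7 oz

cocoa powder: 24 g; dried cranberries: 7 oz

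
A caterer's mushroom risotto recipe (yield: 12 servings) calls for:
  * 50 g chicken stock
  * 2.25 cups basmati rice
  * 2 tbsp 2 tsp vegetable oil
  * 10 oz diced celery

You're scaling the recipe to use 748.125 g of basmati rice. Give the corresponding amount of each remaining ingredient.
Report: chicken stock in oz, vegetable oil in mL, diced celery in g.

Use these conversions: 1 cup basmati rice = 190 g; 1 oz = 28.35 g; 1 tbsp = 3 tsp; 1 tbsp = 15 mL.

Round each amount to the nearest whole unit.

The original recipe has 427.5 g of basmati rice, so the scaling factor is 748.125 ÷ 427.5 = 7/4 = 1.75.
chicken stock: 50 g × 7/4 ÷ 28.35 g/oz ≈ 3 oz
vegetable oil: (2 tbsp + 2 tsp = 8/3 tbsp) × 7/4 × 15 mL/tbsp = 70 mL
diced celery: 10 oz × 7/4 × 28.35 g/oz ≈ 496 g

chicken stock: 3 oz; vegetable oil: 70 mL; diced celery: 496 g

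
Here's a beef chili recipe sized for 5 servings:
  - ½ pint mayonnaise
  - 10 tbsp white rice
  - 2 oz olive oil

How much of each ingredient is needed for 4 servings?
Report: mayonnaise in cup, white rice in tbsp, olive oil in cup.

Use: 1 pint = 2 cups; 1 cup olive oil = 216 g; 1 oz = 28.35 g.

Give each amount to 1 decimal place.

Scaling factor: 4/5 = 0.8.
mayonnaise: 0.5 pint × 4/5 × 2 cup/pint = 0.8 cup
white rice: 10 tbsp × 4/5 = 8.0 tbsp
olive oil: 2 oz × 4/5 × 28.35 g/oz ÷ 216 g/cup ≈ 0.2 cup

mayonnaise: 0.8 cup; white rice: 8.0 tbsp; olive oil: 0.2 cup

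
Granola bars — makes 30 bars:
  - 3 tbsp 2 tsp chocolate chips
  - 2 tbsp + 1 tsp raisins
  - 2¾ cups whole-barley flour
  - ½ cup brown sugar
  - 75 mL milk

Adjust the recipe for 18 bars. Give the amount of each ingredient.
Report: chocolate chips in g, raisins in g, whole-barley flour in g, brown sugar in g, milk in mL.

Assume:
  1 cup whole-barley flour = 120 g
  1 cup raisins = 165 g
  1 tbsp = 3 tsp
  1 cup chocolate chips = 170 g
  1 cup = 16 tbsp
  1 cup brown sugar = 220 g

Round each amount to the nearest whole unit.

chocolate chips: 23 g; raisins: 14 g; whole-barley flour: 198 g; brown sugar: 66 g; milk: 45 mL

Scaling factor: 18/30 = 3/5 = 0.6.
chocolate chips: (3 tbsp + 2 tsp = 11/3 tbsp) × 3/5 ÷ 16 tbsp/cup × 170 g/cup ≈ 23 g
raisins: (2 tbsp + 1 tsp = 7/3 tbsp) × 3/5 ÷ 16 tbsp/cup × 165 g/cup ≈ 14 g
whole-barley flour: 2.75 cup × 3/5 × 120 g/cup = 198 g
brown sugar: 0.5 cup × 3/5 × 220 g/cup = 66 g
milk: 75 mL × 3/5 = 45 mL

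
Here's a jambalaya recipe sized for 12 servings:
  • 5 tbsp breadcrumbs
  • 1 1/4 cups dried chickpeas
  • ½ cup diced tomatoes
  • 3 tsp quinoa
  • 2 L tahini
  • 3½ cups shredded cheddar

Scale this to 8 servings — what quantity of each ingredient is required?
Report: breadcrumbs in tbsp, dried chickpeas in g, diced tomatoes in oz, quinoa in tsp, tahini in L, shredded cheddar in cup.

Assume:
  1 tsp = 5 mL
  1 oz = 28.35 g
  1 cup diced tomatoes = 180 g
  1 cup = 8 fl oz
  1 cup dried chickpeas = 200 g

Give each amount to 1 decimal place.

Scaling factor: 8/12 = 2/3.
breadcrumbs: 5 tbsp × 2/3 ≈ 3.3 tbsp
dried chickpeas: 1.25 cup × 2/3 × 200 g/cup ≈ 166.7 g
diced tomatoes: 0.5 cup × 2/3 × 180 g/cup ÷ 28.35 g/oz ≈ 2.1 oz
quinoa: 3 tsp × 2/3 = 2.0 tsp
tahini: 2 L × 2/3 ≈ 1.3 L
shredded cheddar: 3.5 cup × 2/3 ≈ 2.3 cup

breadcrumbs: 3.3 tbsp; dried chickpeas: 166.7 g; diced tomatoes: 2.1 oz; quinoa: 2.0 tsp; tahini: 1.3 L; shredded cheddar: 2.3 cup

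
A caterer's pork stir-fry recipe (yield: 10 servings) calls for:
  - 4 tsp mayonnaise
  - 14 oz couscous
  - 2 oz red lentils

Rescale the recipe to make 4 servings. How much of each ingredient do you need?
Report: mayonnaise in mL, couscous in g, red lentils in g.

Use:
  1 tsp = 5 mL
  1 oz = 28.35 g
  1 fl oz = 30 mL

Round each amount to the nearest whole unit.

mayonnaise: 8 mL; couscous: 159 g; red lentils: 23 g

Scaling factor: 4/10 = 2/5 = 0.4.
mayonnaise: 4 tsp × 2/5 × 5 mL/tsp = 8 mL
couscous: 14 oz × 2/5 × 28.35 g/oz ≈ 159 g
red lentils: 2 oz × 2/5 × 28.35 g/oz ≈ 23 g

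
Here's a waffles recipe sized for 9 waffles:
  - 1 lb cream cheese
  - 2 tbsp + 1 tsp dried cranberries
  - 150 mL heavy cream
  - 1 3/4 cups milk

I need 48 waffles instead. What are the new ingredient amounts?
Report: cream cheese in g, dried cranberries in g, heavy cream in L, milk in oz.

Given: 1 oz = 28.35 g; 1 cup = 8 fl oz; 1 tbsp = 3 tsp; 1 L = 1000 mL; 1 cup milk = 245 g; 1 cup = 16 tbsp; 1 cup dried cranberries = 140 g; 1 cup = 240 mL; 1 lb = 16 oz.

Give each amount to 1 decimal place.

Scaling factor: 48/9 = 16/3.
cream cheese: 1 lb × 16/3 × 16 oz/lb × 28.35 g/oz = 2419.2 g
dried cranberries: (2 tbsp + 1 tsp = 7/3 tbsp) × 16/3 ÷ 16 tbsp/cup × 140 g/cup ≈ 108.9 g
heavy cream: 150 mL × 16/3 ÷ 1000 mL/L = 0.8 L
milk: 1.75 cup × 16/3 × 245 g/cup ÷ 28.35 g/oz ≈ 80.7 oz

cream cheese: 2419.2 g; dried cranberries: 108.9 g; heavy cream: 0.8 L; milk: 80.7 oz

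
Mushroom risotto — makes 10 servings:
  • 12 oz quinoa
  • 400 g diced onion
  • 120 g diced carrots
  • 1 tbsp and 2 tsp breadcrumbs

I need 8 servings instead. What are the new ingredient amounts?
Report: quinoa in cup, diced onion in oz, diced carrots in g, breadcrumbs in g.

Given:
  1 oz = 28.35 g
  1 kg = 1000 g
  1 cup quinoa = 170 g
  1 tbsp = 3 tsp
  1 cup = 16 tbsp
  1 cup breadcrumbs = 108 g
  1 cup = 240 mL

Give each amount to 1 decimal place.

quinoa: 1.6 cup; diced onion: 11.3 oz; diced carrots: 96.0 g; breadcrumbs: 9.0 g

Scaling factor: 8/10 = 4/5 = 0.8.
quinoa: 12 oz × 4/5 × 28.35 g/oz ÷ 170 g/cup ≈ 1.6 cup
diced onion: 400 g × 4/5 ÷ 28.35 g/oz ≈ 11.3 oz
diced carrots: 120 g × 4/5 = 96.0 g
breadcrumbs: (1 tbsp + 2 tsp = 5/3 tbsp) × 4/5 ÷ 16 tbsp/cup × 108 g/cup = 9.0 g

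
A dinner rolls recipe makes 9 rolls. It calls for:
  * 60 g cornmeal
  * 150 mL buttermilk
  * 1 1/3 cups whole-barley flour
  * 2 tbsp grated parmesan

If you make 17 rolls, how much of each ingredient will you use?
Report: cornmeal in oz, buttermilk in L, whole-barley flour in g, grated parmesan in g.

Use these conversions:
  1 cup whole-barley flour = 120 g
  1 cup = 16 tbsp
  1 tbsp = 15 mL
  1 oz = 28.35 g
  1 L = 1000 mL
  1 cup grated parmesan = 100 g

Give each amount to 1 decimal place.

Scaling factor: 17/9.
cornmeal: 60 g × 17/9 ÷ 28.35 g/oz ≈ 4.0 oz
buttermilk: 150 mL × 17/9 ÷ 1000 mL/L ≈ 0.3 L
whole-barley flour: 4/3 cup × 17/9 × 120 g/cup ≈ 302.2 g
grated parmesan: 2 tbsp × 17/9 ÷ 16 tbsp/cup × 100 g/cup ≈ 23.6 g

cornmeal: 4.0 oz; buttermilk: 0.3 L; whole-barley flour: 302.2 g; grated parmesan: 23.6 g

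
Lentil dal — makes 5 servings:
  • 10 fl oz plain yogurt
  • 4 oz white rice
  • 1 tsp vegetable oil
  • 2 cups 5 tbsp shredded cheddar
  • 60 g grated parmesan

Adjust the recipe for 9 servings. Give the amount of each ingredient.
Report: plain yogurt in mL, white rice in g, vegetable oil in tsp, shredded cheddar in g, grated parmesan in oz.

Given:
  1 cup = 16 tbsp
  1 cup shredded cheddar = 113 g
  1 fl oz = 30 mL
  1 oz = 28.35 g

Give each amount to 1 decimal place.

Scaling factor: 9/5 = 1.8.
plain yogurt: 10 fl oz × 9/5 × 30 mL/fl oz = 540.0 mL
white rice: 4 oz × 9/5 × 28.35 g/oz ≈ 204.1 g
vegetable oil: 1 tsp × 9/5 = 1.8 tsp
shredded cheddar: (2 cup + 5 tbsp = 2.3125 cup) × 9/5 × 113 g/cup ≈ 470.4 g
grated parmesan: 60 g × 9/5 ÷ 28.35 g/oz ≈ 3.8 oz

plain yogurt: 540.0 mL; white rice: 204.1 g; vegetable oil: 1.8 tsp; shredded cheddar: 470.4 g; grated parmesan: 3.8 oz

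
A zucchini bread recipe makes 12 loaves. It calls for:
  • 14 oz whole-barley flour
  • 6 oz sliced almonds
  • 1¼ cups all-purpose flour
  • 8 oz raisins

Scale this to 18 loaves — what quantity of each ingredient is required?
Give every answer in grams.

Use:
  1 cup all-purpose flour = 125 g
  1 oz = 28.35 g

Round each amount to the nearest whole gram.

Scaling factor: 18/12 = 3/2 = 1.5.
whole-barley flour: 14 oz × 3/2 × 28.35 g/oz ≈ 595 g
sliced almonds: 6 oz × 3/2 × 28.35 g/oz ≈ 255 g
all-purpose flour: 1.25 cup × 3/2 × 125 g/cup ≈ 234 g
raisins: 8 oz × 3/2 × 28.35 g/oz ≈ 340 g

whole-barley flour: 595 g; sliced almonds: 255 g; all-purpose flour: 234 g; raisins: 340 g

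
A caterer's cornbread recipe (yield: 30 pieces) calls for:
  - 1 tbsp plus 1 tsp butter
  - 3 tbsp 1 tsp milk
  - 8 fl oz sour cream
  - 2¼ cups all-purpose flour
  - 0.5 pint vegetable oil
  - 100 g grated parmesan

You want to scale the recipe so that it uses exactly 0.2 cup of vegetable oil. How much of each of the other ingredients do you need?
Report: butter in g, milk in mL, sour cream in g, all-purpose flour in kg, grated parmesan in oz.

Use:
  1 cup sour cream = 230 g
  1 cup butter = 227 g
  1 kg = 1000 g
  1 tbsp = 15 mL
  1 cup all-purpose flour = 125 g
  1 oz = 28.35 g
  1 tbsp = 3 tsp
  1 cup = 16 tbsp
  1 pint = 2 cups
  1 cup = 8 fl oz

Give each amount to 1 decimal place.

The original recipe has 1 cup of vegetable oil, so the scaling factor is 0.2 ÷ 1 = 1/5 = 0.2.
butter: (1 tbsp + 1 tsp = 4/3 tbsp) × 1/5 ÷ 16 tbsp/cup × 227 g/cup ≈ 3.8 g
milk: (3 tbsp + 1 tsp = 10/3 tbsp) × 1/5 × 15 mL/tbsp = 10.0 mL
sour cream: 8 fl oz × 1/5 ÷ 8 fl oz/cup × 230 g/cup = 46.0 g
all-purpose flour: 2.25 cup × 1/5 × 125 g/cup ÷ 1000 g/kg ≈ 0.1 kg
grated parmesan: 100 g × 1/5 ÷ 28.35 g/oz ≈ 0.7 oz

butter: 3.8 g; milk: 10.0 mL; sour cream: 46.0 g; all-purpose flour: 0.1 kg; grated parmesan: 0.7 oz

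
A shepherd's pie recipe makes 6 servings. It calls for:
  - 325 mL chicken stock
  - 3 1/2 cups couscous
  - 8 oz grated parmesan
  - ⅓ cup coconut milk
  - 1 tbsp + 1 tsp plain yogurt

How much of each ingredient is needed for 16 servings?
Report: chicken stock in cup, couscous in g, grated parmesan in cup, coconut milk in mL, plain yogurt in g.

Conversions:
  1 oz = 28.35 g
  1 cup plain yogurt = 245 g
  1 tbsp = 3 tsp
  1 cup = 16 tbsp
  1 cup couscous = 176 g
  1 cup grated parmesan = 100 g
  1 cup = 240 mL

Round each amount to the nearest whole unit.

chicken stock: 4 cup; couscous: 1643 g; grated parmesan: 6 cup; coconut milk: 213 mL; plain yogurt: 54 g

Scaling factor: 16/6 = 8/3.
chicken stock: 325 mL × 8/3 ÷ 240 mL/cup ≈ 4 cup
couscous: 3.5 cup × 8/3 × 176 g/cup ≈ 1643 g
grated parmesan: 8 oz × 8/3 × 28.35 g/oz ÷ 100 g/cup ≈ 6 cup
coconut milk: 1/3 cup × 8/3 × 240 mL/cup ≈ 213 mL
plain yogurt: (1 tbsp + 1 tsp = 4/3 tbsp) × 8/3 ÷ 16 tbsp/cup × 245 g/cup ≈ 54 g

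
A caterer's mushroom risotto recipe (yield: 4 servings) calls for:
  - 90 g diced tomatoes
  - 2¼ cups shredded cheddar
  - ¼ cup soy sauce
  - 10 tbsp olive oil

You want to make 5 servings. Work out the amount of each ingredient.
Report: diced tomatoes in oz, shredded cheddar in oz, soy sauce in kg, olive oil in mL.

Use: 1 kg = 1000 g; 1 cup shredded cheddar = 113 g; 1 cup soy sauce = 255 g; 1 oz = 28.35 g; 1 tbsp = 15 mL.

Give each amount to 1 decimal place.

Scaling factor: 5/4 = 1.25.
diced tomatoes: 90 g × 5/4 ÷ 28.35 g/oz ≈ 4.0 oz
shredded cheddar: 2.25 cup × 5/4 × 113 g/cup ÷ 28.35 g/oz ≈ 11.2 oz
soy sauce: 0.25 cup × 5/4 × 255 g/cup ÷ 1000 g/kg ≈ 0.1 kg
olive oil: 10 tbsp × 5/4 × 15 mL/tbsp = 187.5 mL

diced tomatoes: 4.0 oz; shredded cheddar: 11.2 oz; soy sauce: 0.1 kg; olive oil: 187.5 mL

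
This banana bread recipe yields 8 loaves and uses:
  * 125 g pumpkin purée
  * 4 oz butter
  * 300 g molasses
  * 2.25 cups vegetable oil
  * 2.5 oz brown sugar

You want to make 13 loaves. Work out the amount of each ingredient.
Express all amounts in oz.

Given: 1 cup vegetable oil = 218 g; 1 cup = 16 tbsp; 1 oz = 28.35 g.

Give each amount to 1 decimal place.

pumpkin purée: 7.2 oz; butter: 6.5 oz; molasses: 17.2 oz; vegetable oil: 28.1 oz; brown sugar: 4.1 oz

Scaling factor: 13/8 = 1.625.
pumpkin purée: 125 g × 13/8 ÷ 28.35 g/oz ≈ 7.2 oz
butter: 4 oz × 13/8 = 6.5 oz
molasses: 300 g × 13/8 ÷ 28.35 g/oz ≈ 17.2 oz
vegetable oil: 2.25 cup × 13/8 × 218 g/cup ÷ 28.35 g/oz ≈ 28.1 oz
brown sugar: 2.5 oz × 13/8 ≈ 4.1 oz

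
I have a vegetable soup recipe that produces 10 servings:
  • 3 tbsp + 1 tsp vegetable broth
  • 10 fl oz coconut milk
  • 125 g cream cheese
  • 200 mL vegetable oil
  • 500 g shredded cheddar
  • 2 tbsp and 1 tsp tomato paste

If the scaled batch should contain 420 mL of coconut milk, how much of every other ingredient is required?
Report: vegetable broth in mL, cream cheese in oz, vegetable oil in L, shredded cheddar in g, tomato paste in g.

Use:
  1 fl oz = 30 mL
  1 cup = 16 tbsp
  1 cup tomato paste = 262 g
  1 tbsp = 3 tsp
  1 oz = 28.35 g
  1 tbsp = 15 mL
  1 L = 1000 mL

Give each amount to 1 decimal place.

vegetable broth: 70.0 mL; cream cheese: 6.2 oz; vegetable oil: 0.3 L; shredded cheddar: 700.0 g; tomato paste: 53.5 g

The original recipe has 300 mL of coconut milk, so the scaling factor is 420 ÷ 300 = 7/5 = 1.4.
vegetable broth: (3 tbsp + 1 tsp = 10/3 tbsp) × 7/5 × 15 mL/tbsp = 70.0 mL
cream cheese: 125 g × 7/5 ÷ 28.35 g/oz ≈ 6.2 oz
vegetable oil: 200 mL × 7/5 ÷ 1000 mL/L ≈ 0.3 L
shredded cheddar: 500 g × 7/5 = 700.0 g
tomato paste: (2 tbsp + 1 tsp = 7/3 tbsp) × 7/5 ÷ 16 tbsp/cup × 262 g/cup ≈ 53.5 g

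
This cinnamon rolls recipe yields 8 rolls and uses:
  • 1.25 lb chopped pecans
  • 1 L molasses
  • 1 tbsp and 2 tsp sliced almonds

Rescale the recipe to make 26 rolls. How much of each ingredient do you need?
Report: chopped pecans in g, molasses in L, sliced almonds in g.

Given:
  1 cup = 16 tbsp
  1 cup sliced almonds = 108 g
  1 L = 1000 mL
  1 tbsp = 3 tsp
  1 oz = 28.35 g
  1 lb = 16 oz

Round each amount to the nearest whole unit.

chopped pecans: 1843 g; molasses: 3 L; sliced almonds: 37 g

Scaling factor: 26/8 = 13/4 = 3.25.
chopped pecans: 1.25 lb × 13/4 × 16 oz/lb × 28.35 g/oz ≈ 1843 g
molasses: 1 L × 13/4 ≈ 3 L
sliced almonds: (1 tbsp + 2 tsp = 5/3 tbsp) × 13/4 ÷ 16 tbsp/cup × 108 g/cup ≈ 37 g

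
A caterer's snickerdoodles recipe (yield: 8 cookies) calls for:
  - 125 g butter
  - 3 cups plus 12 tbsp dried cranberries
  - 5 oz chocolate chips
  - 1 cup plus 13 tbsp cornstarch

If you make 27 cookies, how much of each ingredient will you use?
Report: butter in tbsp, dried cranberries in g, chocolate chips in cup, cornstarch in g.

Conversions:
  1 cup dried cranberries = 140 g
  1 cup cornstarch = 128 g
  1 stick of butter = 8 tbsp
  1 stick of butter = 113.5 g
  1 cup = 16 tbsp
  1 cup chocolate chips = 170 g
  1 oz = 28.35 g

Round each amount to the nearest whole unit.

Scaling factor: 27/8 = 3.375.
butter: 125 g × 27/8 ÷ 113.5 g/stick × 8 tbsp/stick ≈ 30 tbsp
dried cranberries: (3 cup + 12 tbsp = 3.75 cup) × 27/8 × 140 g/cup ≈ 1772 g
chocolate chips: 5 oz × 27/8 × 28.35 g/oz ÷ 170 g/cup ≈ 3 cup
cornstarch: (1 cup + 13 tbsp = 1.8125 cup) × 27/8 × 128 g/cup = 783 g

butter: 30 tbsp; dried cranberries: 1772 g; chocolate chips: 3 cup; cornstarch: 783 g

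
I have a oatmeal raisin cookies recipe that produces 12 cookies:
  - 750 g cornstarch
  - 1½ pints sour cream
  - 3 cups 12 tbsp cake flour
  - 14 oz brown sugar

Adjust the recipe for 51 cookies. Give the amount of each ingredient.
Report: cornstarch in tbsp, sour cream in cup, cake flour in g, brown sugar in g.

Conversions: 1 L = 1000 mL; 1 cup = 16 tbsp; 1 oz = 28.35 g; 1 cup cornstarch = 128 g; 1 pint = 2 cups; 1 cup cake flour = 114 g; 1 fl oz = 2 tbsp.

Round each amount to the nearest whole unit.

cornstarch: 398 tbsp; sour cream: 13 cup; cake flour: 1817 g; brown sugar: 1687 g

Scaling factor: 51/12 = 17/4 = 4.25.
cornstarch: 750 g × 17/4 ÷ 128 g/cup × 16 tbsp/cup ≈ 398 tbsp
sour cream: 1.5 pint × 17/4 × 2 cup/pint ≈ 13 cup
cake flour: (3 cup + 12 tbsp = 3.75 cup) × 17/4 × 114 g/cup ≈ 1817 g
brown sugar: 14 oz × 17/4 × 28.35 g/oz ≈ 1687 g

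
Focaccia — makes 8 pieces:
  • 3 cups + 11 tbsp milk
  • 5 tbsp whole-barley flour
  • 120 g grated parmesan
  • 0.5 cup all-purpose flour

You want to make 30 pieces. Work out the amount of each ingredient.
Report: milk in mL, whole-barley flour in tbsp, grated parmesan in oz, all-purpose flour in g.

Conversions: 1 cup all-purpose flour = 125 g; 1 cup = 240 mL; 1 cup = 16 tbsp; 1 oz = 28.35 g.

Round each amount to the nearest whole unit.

Scaling factor: 30/8 = 15/4 = 3.75.
milk: (3 cup + 11 tbsp = 3.6875 cup) × 15/4 × 240 mL/cup ≈ 3319 mL
whole-barley flour: 5 tbsp × 15/4 ≈ 19 tbsp
grated parmesan: 120 g × 15/4 ÷ 28.35 g/oz ≈ 16 oz
all-purpose flour: 0.5 cup × 15/4 × 125 g/cup ≈ 234 g

milk: 3319 mL; whole-barley flour: 19 tbsp; grated parmesan: 16 oz; all-purpose flour: 234 g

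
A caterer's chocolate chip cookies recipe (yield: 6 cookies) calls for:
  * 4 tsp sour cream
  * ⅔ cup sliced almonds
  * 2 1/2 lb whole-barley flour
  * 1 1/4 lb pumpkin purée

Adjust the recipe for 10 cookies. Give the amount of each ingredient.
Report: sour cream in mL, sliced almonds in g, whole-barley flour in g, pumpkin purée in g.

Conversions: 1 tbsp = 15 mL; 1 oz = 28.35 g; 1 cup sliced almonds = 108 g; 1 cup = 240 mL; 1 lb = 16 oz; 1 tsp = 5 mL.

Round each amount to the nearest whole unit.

sour cream: 33 mL; sliced almonds: 120 g; whole-barley flour: 1890 g; pumpkin purée: 945 g

Scaling factor: 10/6 = 5/3.
sour cream: 4 tsp × 5/3 × 5 mL/tsp ≈ 33 mL
sliced almonds: 2/3 cup × 5/3 × 108 g/cup = 120 g
whole-barley flour: 2.5 lb × 5/3 × 16 oz/lb × 28.35 g/oz = 1890 g
pumpkin purée: 1.25 lb × 5/3 × 16 oz/lb × 28.35 g/oz = 945 g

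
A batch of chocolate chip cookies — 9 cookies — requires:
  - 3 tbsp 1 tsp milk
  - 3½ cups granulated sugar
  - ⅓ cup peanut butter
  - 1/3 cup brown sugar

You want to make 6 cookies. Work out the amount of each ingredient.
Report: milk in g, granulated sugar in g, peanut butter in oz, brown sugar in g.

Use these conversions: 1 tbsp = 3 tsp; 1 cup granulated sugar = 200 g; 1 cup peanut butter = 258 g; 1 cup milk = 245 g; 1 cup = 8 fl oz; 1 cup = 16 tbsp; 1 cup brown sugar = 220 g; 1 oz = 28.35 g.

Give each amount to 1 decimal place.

milk: 34.0 g; granulated sugar: 466.7 g; peanut butter: 2.0 oz; brown sugar: 48.9 g

Scaling factor: 6/9 = 2/3.
milk: (3 tbsp + 1 tsp = 10/3 tbsp) × 2/3 ÷ 16 tbsp/cup × 245 g/cup ≈ 34.0 g
granulated sugar: 3.5 cup × 2/3 × 200 g/cup ≈ 466.7 g
peanut butter: 1/3 cup × 2/3 × 258 g/cup ÷ 28.35 g/oz ≈ 2.0 oz
brown sugar: 1/3 cup × 2/3 × 220 g/cup ≈ 48.9 g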